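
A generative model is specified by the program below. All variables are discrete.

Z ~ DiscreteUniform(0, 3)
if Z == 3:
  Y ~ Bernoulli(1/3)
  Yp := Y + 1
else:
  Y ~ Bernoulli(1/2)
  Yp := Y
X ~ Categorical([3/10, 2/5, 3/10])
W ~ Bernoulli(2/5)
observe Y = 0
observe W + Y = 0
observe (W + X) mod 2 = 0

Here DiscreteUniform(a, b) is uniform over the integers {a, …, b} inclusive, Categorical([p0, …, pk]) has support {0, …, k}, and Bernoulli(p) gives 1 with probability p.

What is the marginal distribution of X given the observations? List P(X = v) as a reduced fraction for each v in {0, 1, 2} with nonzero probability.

P(X=0) = 1/2, P(X=2) = 1/2

Enumerate traces; 8 have nonzero weight after conditioning:
  (Z=0, Y=0, X=0, W=0) weight 9/400
  (Z=0, Y=0, X=2, W=0) weight 9/400
  (Z=1, Y=0, X=0, W=0) weight 9/400
  (Z=1, Y=0, X=2, W=0) weight 9/400
  (Z=2, Y=0, X=0, W=0) weight 9/400
  (Z=2, Y=0, X=2, W=0) weight 9/400
  (Z=3, Y=0, X=0, W=0) weight 3/100
  (Z=3, Y=0, X=2, W=0) weight 3/100
Group by X:
  weight(X=0) = 39/400
  weight(X=2) = 39/400
Total weight = 39/400 + 39/400 = 39/200
P(X=0 | obs) = 39/400 / 39/200 = 1/2
P(X=2 | obs) = 39/400 / 39/200 = 1/2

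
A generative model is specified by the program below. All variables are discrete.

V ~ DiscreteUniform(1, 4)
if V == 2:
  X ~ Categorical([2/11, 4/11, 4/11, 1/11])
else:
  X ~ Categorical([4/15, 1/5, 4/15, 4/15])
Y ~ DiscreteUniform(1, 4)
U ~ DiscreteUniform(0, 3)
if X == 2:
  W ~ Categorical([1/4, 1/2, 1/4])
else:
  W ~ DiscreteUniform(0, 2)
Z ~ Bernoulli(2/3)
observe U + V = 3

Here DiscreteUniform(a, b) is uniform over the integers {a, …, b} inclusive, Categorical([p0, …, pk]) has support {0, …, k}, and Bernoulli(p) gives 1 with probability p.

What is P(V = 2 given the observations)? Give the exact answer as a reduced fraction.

Enumerate traces; 288 have nonzero weight after conditioning:
  (V=1, X=0, Y=1, U=2, W=0, Z=0) weight 1/2160
  (V=1, X=0, Y=1, U=2, W=0, Z=1) weight 1/1080
  (V=1, X=0, Y=1, U=2, W=1, Z=0) weight 1/2160
  (V=1, X=0, Y=1, U=2, W=1, Z=1) weight 1/1080
  (V=1, X=0, Y=1, U=2, W=2, Z=0) weight 1/2160
  (V=1, X=0, Y=1, U=2, W=2, Z=1) weight 1/1080
  (V=1, X=0, Y=2, U=2, W=0, Z=0) weight 1/2160
  (V=1, X=0, Y=2, U=2, W=0, Z=1) weight 1/1080
  (V=2, X=0, Y=1, U=1, W=0, Z=0) weight 1/3168
  (V=3, X=0, Y=1, U=0, W=0, Z=0) weight 1/2160
  … 278 more
Group by V:
  weight(V=1) = 1/16
  weight(V=2) = 1/16
  weight(V=3) = 1/16
Total weight = 1/16 + 1/16 + 1/16 = 3/16
P(V=1 | obs) = 1/16 / 3/16 = 1/3
P(V=2 | obs) = 1/16 / 3/16 = 1/3
P(V=3 | obs) = 1/16 / 3/16 = 1/3

P(V = 2 | obs) = 1/3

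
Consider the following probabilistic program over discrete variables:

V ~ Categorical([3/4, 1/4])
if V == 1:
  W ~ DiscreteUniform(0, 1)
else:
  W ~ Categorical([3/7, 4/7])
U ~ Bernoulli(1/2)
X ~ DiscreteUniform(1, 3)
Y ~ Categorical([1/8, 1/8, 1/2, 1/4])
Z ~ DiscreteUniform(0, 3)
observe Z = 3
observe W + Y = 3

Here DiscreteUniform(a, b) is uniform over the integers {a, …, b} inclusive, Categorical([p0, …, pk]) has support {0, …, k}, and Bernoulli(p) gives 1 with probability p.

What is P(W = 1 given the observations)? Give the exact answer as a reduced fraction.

Enumerate traces; 24 have nonzero weight after conditioning:
  (V=0, W=0, U=0, X=1, Y=3, Z=3) weight 3/896
  (V=0, W=0, U=0, X=2, Y=3, Z=3) weight 3/896
  (V=0, W=0, U=0, X=3, Y=3, Z=3) weight 3/896
  (V=0, W=0, U=1, X=1, Y=3, Z=3) weight 3/896
  (V=0, W=0, U=1, X=2, Y=3, Z=3) weight 3/896
  (V=0, W=0, U=1, X=3, Y=3, Z=3) weight 3/896
  (V=0, W=1, U=0, X=1, Y=2, Z=3) weight 1/112
  (V=0, W=1, U=0, X=2, Y=2, Z=3) weight 1/112
  … 16 more
Group by W:
  weight(W=0) = 25/896
  weight(W=1) = 31/448
Total weight = 25/896 + 31/448 = 87/896
P(W=0 | obs) = 25/896 / 87/896 = 25/87
P(W=1 | obs) = 31/448 / 87/896 = 62/87

P(W = 1 | obs) = 62/87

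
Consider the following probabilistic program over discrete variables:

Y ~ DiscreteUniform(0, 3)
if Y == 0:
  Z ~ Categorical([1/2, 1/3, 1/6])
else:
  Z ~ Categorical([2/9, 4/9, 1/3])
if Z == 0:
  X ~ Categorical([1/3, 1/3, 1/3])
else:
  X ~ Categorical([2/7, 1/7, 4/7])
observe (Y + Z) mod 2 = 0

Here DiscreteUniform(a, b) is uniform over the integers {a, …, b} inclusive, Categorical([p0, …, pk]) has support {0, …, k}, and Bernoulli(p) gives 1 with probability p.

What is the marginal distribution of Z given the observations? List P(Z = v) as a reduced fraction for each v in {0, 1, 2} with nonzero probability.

Enumerate traces; 18 have nonzero weight after conditioning:
  (Y=0, Z=0, X=0) weight 1/24
  (Y=0, Z=0, X=1) weight 1/24
  (Y=0, Z=0, X=2) weight 1/24
  (Y=0, Z=2, X=0) weight 1/84
  (Y=0, Z=2, X=1) weight 1/168
  (Y=0, Z=2, X=2) weight 1/42
  (Y=1, Z=1, X=0) weight 2/63
  (Y=1, Z=1, X=1) weight 1/63
  … 10 more
Group by Z:
  weight(Z=0) = 13/72
  weight(Z=1) = 2/9
  weight(Z=2) = 1/8
Total weight = 13/72 + 2/9 + 1/8 = 19/36
P(Z=0 | obs) = 13/72 / 19/36 = 13/38
P(Z=1 | obs) = 2/9 / 19/36 = 8/19
P(Z=2 | obs) = 1/8 / 19/36 = 9/38

P(Z=0) = 13/38, P(Z=1) = 8/19, P(Z=2) = 9/38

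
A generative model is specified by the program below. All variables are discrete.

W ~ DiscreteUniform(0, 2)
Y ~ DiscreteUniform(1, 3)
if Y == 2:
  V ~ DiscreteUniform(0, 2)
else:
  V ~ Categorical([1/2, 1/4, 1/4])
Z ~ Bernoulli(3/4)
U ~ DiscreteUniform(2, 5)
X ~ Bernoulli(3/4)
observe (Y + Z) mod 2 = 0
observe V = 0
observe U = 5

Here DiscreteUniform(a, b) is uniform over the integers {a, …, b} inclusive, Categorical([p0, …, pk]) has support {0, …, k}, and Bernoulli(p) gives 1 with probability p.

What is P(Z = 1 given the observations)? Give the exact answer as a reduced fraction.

Enumerate traces; 18 have nonzero weight after conditioning:
  (W=0, Y=1, V=0, Z=1, U=5, X=0) weight 1/384
  (W=0, Y=1, V=0, Z=1, U=5, X=1) weight 1/128
  (W=0, Y=2, V=0, Z=0, U=5, X=0) weight 1/1728
  (W=0, Y=2, V=0, Z=0, U=5, X=1) weight 1/576
  (W=0, Y=3, V=0, Z=1, U=5, X=0) weight 1/384
  (W=0, Y=3, V=0, Z=1, U=5, X=1) weight 1/128
  (W=1, Y=1, V=0, Z=1, U=5, X=0) weight 1/384
  (W=1, Y=1, V=0, Z=1, U=5, X=1) weight 1/128
  … 10 more
Group by Z:
  weight(Z=0) = 1/144
  weight(Z=1) = 1/16
Total weight = 1/144 + 1/16 = 5/72
P(Z=0 | obs) = 1/144 / 5/72 = 1/10
P(Z=1 | obs) = 1/16 / 5/72 = 9/10

P(Z = 1 | obs) = 9/10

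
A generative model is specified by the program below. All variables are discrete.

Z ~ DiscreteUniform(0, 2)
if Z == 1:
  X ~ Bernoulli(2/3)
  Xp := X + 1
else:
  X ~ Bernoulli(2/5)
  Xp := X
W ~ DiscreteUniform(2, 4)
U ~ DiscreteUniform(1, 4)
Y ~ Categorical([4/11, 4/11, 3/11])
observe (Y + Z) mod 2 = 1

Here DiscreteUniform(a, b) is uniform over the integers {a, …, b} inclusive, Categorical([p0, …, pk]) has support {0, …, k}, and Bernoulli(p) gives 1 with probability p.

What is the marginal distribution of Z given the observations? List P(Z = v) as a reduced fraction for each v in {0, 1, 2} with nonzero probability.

P(Z=0) = 4/15, P(Z=1) = 7/15, P(Z=2) = 4/15

Enumerate traces; 96 have nonzero weight after conditioning:
  (Z=0, X=0, W=2, U=1, Y=1) weight 1/165
  (Z=0, X=0, W=2, U=2, Y=1) weight 1/165
  (Z=0, X=0, W=2, U=3, Y=1) weight 1/165
  (Z=0, X=0, W=2, U=4, Y=1) weight 1/165
  (Z=0, X=0, W=3, U=1, Y=1) weight 1/165
  (Z=0, X=0, W=3, U=2, Y=1) weight 1/165
  (Z=0, X=0, W=3, U=3, Y=1) weight 1/165
  (Z=0, X=0, W=3, U=4, Y=1) weight 1/165
  (Z=1, X=0, W=2, U=1, Y=0) weight 1/297
  (Z=2, X=0, W=2, U=1, Y=1) weight 1/165
  … 86 more
Group by Z:
  weight(Z=0) = 4/33
  weight(Z=1) = 7/33
  weight(Z=2) = 4/33
Total weight = 4/33 + 7/33 + 4/33 = 5/11
P(Z=0 | obs) = 4/33 / 5/11 = 4/15
P(Z=1 | obs) = 7/33 / 5/11 = 7/15
P(Z=2 | obs) = 4/33 / 5/11 = 4/15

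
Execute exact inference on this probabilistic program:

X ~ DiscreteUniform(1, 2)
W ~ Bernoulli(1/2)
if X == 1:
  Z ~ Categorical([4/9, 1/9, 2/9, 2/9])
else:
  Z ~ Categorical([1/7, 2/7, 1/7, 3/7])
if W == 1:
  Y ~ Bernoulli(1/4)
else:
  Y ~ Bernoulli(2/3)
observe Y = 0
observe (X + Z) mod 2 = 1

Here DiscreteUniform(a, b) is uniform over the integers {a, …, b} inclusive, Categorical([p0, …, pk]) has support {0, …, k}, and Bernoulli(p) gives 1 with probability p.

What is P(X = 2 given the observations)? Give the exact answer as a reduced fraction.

Enumerate traces; 8 have nonzero weight after conditioning:
  (X=1, W=0, Z=0, Y=0) weight 1/27
  (X=1, W=0, Z=2, Y=0) weight 1/54
  (X=1, W=1, Z=0, Y=0) weight 1/12
  (X=1, W=1, Z=2, Y=0) weight 1/24
  (X=2, W=0, Z=1, Y=0) weight 1/42
  (X=2, W=0, Z=3, Y=0) weight 1/28
  (X=2, W=1, Z=1, Y=0) weight 3/56
  (X=2, W=1, Z=3, Y=0) weight 9/112
Group by X:
  weight(X=1) = 13/72
  weight(X=2) = 65/336
Total weight = 13/72 + 65/336 = 377/1008
P(X=1 | obs) = 13/72 / 377/1008 = 14/29
P(X=2 | obs) = 65/336 / 377/1008 = 15/29

P(X = 2 | obs) = 15/29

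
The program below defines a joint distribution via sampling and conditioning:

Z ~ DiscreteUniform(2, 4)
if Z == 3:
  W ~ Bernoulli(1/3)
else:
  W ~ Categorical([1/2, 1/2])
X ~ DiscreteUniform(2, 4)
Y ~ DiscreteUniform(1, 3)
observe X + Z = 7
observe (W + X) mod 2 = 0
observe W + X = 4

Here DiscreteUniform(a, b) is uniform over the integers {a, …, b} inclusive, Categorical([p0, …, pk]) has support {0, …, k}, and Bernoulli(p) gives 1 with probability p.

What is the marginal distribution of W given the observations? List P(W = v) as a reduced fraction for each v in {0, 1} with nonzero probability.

P(W=0) = 4/7, P(W=1) = 3/7

Enumerate traces; 6 have nonzero weight after conditioning:
  (Z=3, W=0, X=4, Y=1) weight 2/81
  (Z=3, W=0, X=4, Y=2) weight 2/81
  (Z=3, W=0, X=4, Y=3) weight 2/81
  (Z=4, W=1, X=3, Y=1) weight 1/54
  (Z=4, W=1, X=3, Y=2) weight 1/54
  (Z=4, W=1, X=3, Y=3) weight 1/54
Group by W:
  weight(W=0) = 2/27
  weight(W=1) = 1/18
Total weight = 2/27 + 1/18 = 7/54
P(W=0 | obs) = 2/27 / 7/54 = 4/7
P(W=1 | obs) = 1/18 / 7/54 = 3/7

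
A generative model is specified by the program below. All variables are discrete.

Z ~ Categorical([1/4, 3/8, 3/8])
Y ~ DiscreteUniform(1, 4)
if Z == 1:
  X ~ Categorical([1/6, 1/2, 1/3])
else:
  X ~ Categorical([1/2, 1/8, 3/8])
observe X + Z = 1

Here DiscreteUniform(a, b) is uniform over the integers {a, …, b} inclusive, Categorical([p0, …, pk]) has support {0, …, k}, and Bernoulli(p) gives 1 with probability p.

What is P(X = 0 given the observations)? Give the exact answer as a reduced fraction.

P(X = 0 | obs) = 2/3

Enumerate traces; 8 have nonzero weight after conditioning:
  (Z=0, Y=1, X=1) weight 1/128
  (Z=0, Y=2, X=1) weight 1/128
  (Z=0, Y=3, X=1) weight 1/128
  (Z=0, Y=4, X=1) weight 1/128
  (Z=1, Y=1, X=0) weight 1/64
  (Z=1, Y=2, X=0) weight 1/64
  (Z=1, Y=3, X=0) weight 1/64
  (Z=1, Y=4, X=0) weight 1/64
Group by X:
  weight(X=0) = 1/16
  weight(X=1) = 1/32
Total weight = 1/16 + 1/32 = 3/32
P(X=0 | obs) = 1/16 / 3/32 = 2/3
P(X=1 | obs) = 1/32 / 3/32 = 1/3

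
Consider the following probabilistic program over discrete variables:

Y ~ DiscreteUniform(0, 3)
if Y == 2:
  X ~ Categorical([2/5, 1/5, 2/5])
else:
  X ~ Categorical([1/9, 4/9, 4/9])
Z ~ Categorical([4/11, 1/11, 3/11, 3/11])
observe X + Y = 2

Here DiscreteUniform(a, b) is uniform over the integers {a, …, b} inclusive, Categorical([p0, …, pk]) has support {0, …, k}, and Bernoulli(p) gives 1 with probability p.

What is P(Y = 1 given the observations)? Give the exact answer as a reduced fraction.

Enumerate traces; 12 have nonzero weight after conditioning:
  (Y=0, X=2, Z=0) weight 4/99
  (Y=0, X=2, Z=1) weight 1/99
  (Y=0, X=2, Z=2) weight 1/33
  (Y=0, X=2, Z=3) weight 1/33
  (Y=1, X=1, Z=0) weight 4/99
  (Y=1, X=1, Z=1) weight 1/99
  (Y=1, X=1, Z=2) weight 1/33
  (Y=1, X=1, Z=3) weight 1/33
  (Y=2, X=0, Z=0) weight 2/55
  … 3 more
Group by Y:
  weight(Y=0) = 1/9
  weight(Y=1) = 1/9
  weight(Y=2) = 1/10
Total weight = 1/9 + 1/9 + 1/10 = 29/90
P(Y=0 | obs) = 1/9 / 29/90 = 10/29
P(Y=1 | obs) = 1/9 / 29/90 = 10/29
P(Y=2 | obs) = 1/10 / 29/90 = 9/29

P(Y = 1 | obs) = 10/29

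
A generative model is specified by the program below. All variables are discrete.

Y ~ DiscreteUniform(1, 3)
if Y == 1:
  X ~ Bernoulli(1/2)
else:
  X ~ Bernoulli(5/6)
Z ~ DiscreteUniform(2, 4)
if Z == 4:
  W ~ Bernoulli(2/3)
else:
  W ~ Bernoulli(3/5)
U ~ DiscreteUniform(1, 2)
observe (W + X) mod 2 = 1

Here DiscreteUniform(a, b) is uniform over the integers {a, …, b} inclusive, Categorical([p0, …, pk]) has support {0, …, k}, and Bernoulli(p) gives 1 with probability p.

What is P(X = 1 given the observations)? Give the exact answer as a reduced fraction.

Enumerate traces; 36 have nonzero weight after conditioning:
  (Y=1, X=0, Z=2, W=1, U=1) weight 1/60
  (Y=1, X=0, Z=2, W=1, U=2) weight 1/60
  (Y=1, X=0, Z=3, W=1, U=1) weight 1/60
  (Y=1, X=0, Z=3, W=1, U=2) weight 1/60
  (Y=1, X=0, Z=4, W=1, U=1) weight 1/54
  (Y=1, X=0, Z=4, W=1, U=2) weight 1/54
  (Y=1, X=1, Z=2, W=0, U=1) weight 1/90
  (Y=1, X=1, Z=2, W=0, U=2) weight 1/90
  … 28 more
Group by X:
  weight(X=0) = 14/81
  weight(X=1) = 221/810
Total weight = 14/81 + 221/810 = 361/810
P(X=0 | obs) = 14/81 / 361/810 = 140/361
P(X=1 | obs) = 221/810 / 361/810 = 221/361

P(X = 1 | obs) = 221/361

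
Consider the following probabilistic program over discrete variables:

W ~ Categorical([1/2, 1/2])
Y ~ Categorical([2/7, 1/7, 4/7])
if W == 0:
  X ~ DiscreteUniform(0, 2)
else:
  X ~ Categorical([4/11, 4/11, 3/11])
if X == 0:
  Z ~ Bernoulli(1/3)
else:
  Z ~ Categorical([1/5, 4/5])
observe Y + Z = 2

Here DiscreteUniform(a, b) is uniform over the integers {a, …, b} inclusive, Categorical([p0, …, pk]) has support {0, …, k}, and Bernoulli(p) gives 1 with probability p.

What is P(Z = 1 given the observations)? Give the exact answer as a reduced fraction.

Enumerate traces; 12 have nonzero weight after conditioning:
  (W=0, Y=1, X=0, Z=1) weight 1/126
  (W=0, Y=1, X=1, Z=1) weight 2/105
  (W=0, Y=1, X=2, Z=1) weight 2/105
  (W=0, Y=2, X=0, Z=0) weight 4/63
  (W=0, Y=2, X=1, Z=0) weight 2/105
  (W=0, Y=2, X=2, Z=0) weight 2/105
  (W=1, Y=1, X=0, Z=1) weight 2/231
  (W=1, Y=1, X=1, Z=1) weight 8/385
  … 4 more
Group by Z:
  weight(Z=0) = 718/3465
  weight(Z=1) = 631/6930
Total weight = 718/3465 + 631/6930 = 689/2310
P(Z=0 | obs) = 718/3465 / 689/2310 = 1436/2067
P(Z=1 | obs) = 631/6930 / 689/2310 = 631/2067

P(Z = 1 | obs) = 631/2067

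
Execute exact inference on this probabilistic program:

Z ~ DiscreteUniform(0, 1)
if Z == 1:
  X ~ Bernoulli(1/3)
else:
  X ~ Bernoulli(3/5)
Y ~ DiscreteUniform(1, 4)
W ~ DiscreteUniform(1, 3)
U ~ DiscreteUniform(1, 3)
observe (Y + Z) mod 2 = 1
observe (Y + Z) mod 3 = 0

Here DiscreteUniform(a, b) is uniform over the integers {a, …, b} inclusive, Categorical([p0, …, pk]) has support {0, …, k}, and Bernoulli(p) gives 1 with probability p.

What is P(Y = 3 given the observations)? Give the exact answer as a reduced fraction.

Enumerate traces; 36 have nonzero weight after conditioning:
  (Z=0, X=0, Y=3, W=1, U=1) weight 1/180
  (Z=0, X=0, Y=3, W=1, U=2) weight 1/180
  (Z=0, X=0, Y=3, W=1, U=3) weight 1/180
  (Z=0, X=0, Y=3, W=2, U=1) weight 1/180
  (Z=0, X=0, Y=3, W=2, U=2) weight 1/180
  (Z=0, X=0, Y=3, W=2, U=3) weight 1/180
  (Z=0, X=0, Y=3, W=3, U=1) weight 1/180
  (Z=0, X=0, Y=3, W=3, U=2) weight 1/180
  (Z=1, X=0, Y=2, W=1, U=1) weight 1/108
  … 27 more
Group by Y:
  weight(Y=2) = 1/8
  weight(Y=3) = 1/8
Total weight = 1/8 + 1/8 = 1/4
P(Y=2 | obs) = 1/8 / 1/4 = 1/2
P(Y=3 | obs) = 1/8 / 1/4 = 1/2

P(Y = 3 | obs) = 1/2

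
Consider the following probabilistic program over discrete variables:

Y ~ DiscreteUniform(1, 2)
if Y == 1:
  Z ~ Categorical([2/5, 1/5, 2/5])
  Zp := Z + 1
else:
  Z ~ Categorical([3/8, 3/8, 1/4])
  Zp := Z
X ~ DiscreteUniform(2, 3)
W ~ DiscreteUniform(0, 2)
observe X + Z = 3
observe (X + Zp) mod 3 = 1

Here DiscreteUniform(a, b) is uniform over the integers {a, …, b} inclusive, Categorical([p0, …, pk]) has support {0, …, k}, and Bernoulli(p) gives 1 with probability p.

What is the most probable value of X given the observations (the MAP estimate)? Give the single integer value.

Enumerate traces; 6 have nonzero weight after conditioning:
  (Y=1, Z=0, X=3, W=0) weight 1/30
  (Y=1, Z=0, X=3, W=1) weight 1/30
  (Y=1, Z=0, X=3, W=2) weight 1/30
  (Y=1, Z=1, X=2, W=0) weight 1/60
  (Y=1, Z=1, X=2, W=1) weight 1/60
  (Y=1, Z=1, X=2, W=2) weight 1/60
Group by X:
  weight(X=2) = 1/20
  weight(X=3) = 1/10
Total weight = 1/20 + 1/10 = 3/20
P(X=2 | obs) = 1/20 / 3/20 = 1/3
P(X=3 | obs) = 1/10 / 3/20 = 2/3
argmax = 3

argmax_v P(X = v | obs) = 3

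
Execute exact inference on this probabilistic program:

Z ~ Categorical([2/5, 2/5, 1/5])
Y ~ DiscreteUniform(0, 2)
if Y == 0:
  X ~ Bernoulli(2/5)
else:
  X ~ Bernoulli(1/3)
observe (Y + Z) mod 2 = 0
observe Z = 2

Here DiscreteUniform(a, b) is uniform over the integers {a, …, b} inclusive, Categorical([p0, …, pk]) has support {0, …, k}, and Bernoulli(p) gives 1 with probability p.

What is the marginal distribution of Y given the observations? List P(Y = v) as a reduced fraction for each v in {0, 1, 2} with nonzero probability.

P(Y=0) = 1/2, P(Y=2) = 1/2

Enumerate traces; 4 have nonzero weight after conditioning:
  (Z=2, Y=0, X=0) weight 1/25
  (Z=2, Y=0, X=1) weight 2/75
  (Z=2, Y=2, X=0) weight 2/45
  (Z=2, Y=2, X=1) weight 1/45
Group by Y:
  weight(Y=0) = 1/15
  weight(Y=2) = 1/15
Total weight = 1/15 + 1/15 = 2/15
P(Y=0 | obs) = 1/15 / 2/15 = 1/2
P(Y=2 | obs) = 1/15 / 2/15 = 1/2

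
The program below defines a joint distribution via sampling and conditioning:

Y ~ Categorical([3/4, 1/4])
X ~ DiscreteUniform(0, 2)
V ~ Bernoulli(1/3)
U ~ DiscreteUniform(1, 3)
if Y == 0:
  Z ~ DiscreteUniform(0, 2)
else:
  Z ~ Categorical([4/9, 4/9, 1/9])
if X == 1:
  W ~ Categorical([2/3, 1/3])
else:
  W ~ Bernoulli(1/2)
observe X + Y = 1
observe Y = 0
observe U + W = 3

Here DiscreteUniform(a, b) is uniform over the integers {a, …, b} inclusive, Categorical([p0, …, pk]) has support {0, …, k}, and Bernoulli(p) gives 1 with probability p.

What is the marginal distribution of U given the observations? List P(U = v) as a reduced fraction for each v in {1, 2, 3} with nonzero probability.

P(U=2) = 1/3, P(U=3) = 2/3

Enumerate traces; 12 have nonzero weight after conditioning:
  (Y=0, X=1, V=0, U=2, Z=0, W=1) weight 1/162
  (Y=0, X=1, V=0, U=2, Z=1, W=1) weight 1/162
  (Y=0, X=1, V=0, U=2, Z=2, W=1) weight 1/162
  (Y=0, X=1, V=0, U=3, Z=0, W=0) weight 1/81
  (Y=0, X=1, V=0, U=3, Z=1, W=0) weight 1/81
  (Y=0, X=1, V=0, U=3, Z=2, W=0) weight 1/81
  (Y=0, X=1, V=1, U=2, Z=0, W=1) weight 1/324
  (Y=0, X=1, V=1, U=2, Z=1, W=1) weight 1/324
  … 4 more
Group by U:
  weight(U=2) = 1/36
  weight(U=3) = 1/18
Total weight = 1/36 + 1/18 = 1/12
P(U=2 | obs) = 1/36 / 1/12 = 1/3
P(U=3 | obs) = 1/18 / 1/12 = 2/3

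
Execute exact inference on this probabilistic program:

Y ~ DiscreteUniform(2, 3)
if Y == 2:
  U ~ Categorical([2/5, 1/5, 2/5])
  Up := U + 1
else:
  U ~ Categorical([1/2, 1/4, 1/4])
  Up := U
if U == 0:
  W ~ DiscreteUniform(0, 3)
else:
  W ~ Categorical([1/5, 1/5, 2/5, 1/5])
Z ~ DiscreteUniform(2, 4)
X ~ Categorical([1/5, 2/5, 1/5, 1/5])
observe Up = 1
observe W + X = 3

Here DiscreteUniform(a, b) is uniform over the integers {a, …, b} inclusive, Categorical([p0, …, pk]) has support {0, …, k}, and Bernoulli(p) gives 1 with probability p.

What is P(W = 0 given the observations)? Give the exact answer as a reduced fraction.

P(W = 0 | obs) = 3/17

Enumerate traces; 24 have nonzero weight after conditioning:
  (Y=2, U=0, W=0, Z=2, X=3) weight 1/300
  (Y=2, U=0, W=0, Z=3, X=3) weight 1/300
  (Y=2, U=0, W=0, Z=4, X=3) weight 1/300
  (Y=2, U=0, W=1, Z=2, X=2) weight 1/300
  (Y=2, U=0, W=1, Z=3, X=2) weight 1/300
  (Y=2, U=0, W=1, Z=4, X=2) weight 1/300
  (Y=2, U=0, W=2, Z=2, X=1) weight 1/150
  (Y=2, U=0, W=2, Z=3, X=1) weight 1/150
  (Y=2, U=0, W=3, Z=2, X=0) weight 1/300
  … 15 more
Group by W:
  weight(W=0) = 3/200
  weight(W=1) = 3/200
  weight(W=2) = 1/25
  weight(W=3) = 3/200
Total weight = 3/200 + 3/200 + 1/25 + 3/200 = 17/200
P(W=0 | obs) = 3/200 / 17/200 = 3/17
P(W=1 | obs) = 3/200 / 17/200 = 3/17
P(W=2 | obs) = 1/25 / 17/200 = 8/17
P(W=3 | obs) = 3/200 / 17/200 = 3/17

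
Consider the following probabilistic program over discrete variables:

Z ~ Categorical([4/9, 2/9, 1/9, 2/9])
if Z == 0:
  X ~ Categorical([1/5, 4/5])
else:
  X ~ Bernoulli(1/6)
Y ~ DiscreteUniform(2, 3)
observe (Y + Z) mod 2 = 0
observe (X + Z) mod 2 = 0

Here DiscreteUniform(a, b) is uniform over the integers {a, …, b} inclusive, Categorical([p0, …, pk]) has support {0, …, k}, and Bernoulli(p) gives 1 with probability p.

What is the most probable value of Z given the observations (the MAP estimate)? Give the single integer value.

argmax_v P(Z = v | obs) = 2

Enumerate traces; 4 have nonzero weight after conditioning:
  (Z=0, X=0, Y=2) weight 2/45
  (Z=1, X=1, Y=3) weight 1/54
  (Z=2, X=0, Y=2) weight 5/108
  (Z=3, X=1, Y=3) weight 1/54
Group by Z:
  weight(Z=0) = 2/45
  weight(Z=1) = 1/54
  weight(Z=2) = 5/108
  weight(Z=3) = 1/54
Total weight = 2/45 + 1/54 + 5/108 + 1/54 = 23/180
P(Z=0 | obs) = 2/45 / 23/180 = 8/23
P(Z=1 | obs) = 1/54 / 23/180 = 10/69
P(Z=2 | obs) = 5/108 / 23/180 = 25/69
P(Z=3 | obs) = 1/54 / 23/180 = 10/69
argmax = 2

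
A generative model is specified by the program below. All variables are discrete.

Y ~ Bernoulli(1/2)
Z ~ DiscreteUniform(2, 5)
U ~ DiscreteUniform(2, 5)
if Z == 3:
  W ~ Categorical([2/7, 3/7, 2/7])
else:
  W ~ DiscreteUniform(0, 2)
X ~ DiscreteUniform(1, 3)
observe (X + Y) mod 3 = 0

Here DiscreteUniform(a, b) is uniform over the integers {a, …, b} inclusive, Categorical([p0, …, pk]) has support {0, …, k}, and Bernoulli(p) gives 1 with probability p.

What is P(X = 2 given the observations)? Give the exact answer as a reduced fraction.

Enumerate traces; 96 have nonzero weight after conditioning:
  (Y=0, Z=2, U=2, W=0, X=3) weight 1/288
  (Y=0, Z=2, U=2, W=1, X=3) weight 1/288
  (Y=0, Z=2, U=2, W=2, X=3) weight 1/288
  (Y=0, Z=2, U=3, W=0, X=3) weight 1/288
  (Y=0, Z=2, U=3, W=1, X=3) weight 1/288
  (Y=0, Z=2, U=3, W=2, X=3) weight 1/288
  (Y=0, Z=2, U=4, W=0, X=3) weight 1/288
  (Y=0, Z=2, U=4, W=1, X=3) weight 1/288
  (Y=1, Z=2, U=2, W=0, X=2) weight 1/288
  … 87 more
Group by X:
  weight(X=2) = 1/6
  weight(X=3) = 1/6
Total weight = 1/6 + 1/6 = 1/3
P(X=2 | obs) = 1/6 / 1/3 = 1/2
P(X=3 | obs) = 1/6 / 1/3 = 1/2

P(X = 2 | obs) = 1/2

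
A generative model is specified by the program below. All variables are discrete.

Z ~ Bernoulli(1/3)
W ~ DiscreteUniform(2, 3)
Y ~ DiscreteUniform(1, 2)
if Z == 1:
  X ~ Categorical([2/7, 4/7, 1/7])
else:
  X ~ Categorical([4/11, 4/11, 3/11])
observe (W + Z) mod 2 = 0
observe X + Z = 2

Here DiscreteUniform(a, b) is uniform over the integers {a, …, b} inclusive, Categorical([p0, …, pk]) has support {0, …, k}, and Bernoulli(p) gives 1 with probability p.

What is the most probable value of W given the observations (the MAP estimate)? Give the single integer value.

argmax_v P(W = v | obs) = 3

Enumerate traces; 4 have nonzero weight after conditioning:
  (Z=0, W=2, Y=1, X=2) weight 1/22
  (Z=0, W=2, Y=2, X=2) weight 1/22
  (Z=1, W=3, Y=1, X=1) weight 1/21
  (Z=1, W=3, Y=2, X=1) weight 1/21
Group by W:
  weight(W=2) = 1/11
  weight(W=3) = 2/21
Total weight = 1/11 + 2/21 = 43/231
P(W=2 | obs) = 1/11 / 43/231 = 21/43
P(W=3 | obs) = 2/21 / 43/231 = 22/43
argmax = 3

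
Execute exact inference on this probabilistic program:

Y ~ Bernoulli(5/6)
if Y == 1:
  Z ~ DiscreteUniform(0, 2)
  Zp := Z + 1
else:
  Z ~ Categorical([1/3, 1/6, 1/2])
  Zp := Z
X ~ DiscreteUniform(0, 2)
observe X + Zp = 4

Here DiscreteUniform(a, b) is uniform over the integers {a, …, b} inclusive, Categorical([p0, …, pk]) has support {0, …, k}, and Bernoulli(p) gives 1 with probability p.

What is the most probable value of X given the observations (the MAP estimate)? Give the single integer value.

argmax_v P(X = v | obs) = 2

Enumerate traces; 3 have nonzero weight after conditioning:
  (Y=0, Z=2, X=2) weight 1/36
  (Y=1, Z=1, X=2) weight 5/54
  (Y=1, Z=2, X=1) weight 5/54
Group by X:
  weight(X=1) = 5/54
  weight(X=2) = 13/108
Total weight = 5/54 + 13/108 = 23/108
P(X=1 | obs) = 5/54 / 23/108 = 10/23
P(X=2 | obs) = 13/108 / 23/108 = 13/23
argmax = 2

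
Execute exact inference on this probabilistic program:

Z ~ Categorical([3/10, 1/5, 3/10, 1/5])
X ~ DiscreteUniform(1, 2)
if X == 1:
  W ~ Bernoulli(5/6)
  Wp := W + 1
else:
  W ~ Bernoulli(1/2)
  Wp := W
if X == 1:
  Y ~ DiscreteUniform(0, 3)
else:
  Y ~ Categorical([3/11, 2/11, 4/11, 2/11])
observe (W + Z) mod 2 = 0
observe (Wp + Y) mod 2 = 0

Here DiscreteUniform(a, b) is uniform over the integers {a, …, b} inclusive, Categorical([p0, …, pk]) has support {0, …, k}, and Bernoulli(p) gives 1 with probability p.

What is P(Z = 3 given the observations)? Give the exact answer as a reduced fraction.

Enumerate traces; 16 have nonzero weight after conditioning:
  (Z=0, X=1, W=0, Y=1) weight 1/160
  (Z=0, X=1, W=0, Y=3) weight 1/160
  (Z=0, X=2, W=0, Y=0) weight 9/440
  (Z=0, X=2, W=0, Y=2) weight 3/110
  (Z=1, X=1, W=1, Y=0) weight 1/48
  (Z=1, X=1, W=1, Y=2) weight 1/48
  (Z=1, X=2, W=1, Y=1) weight 1/110
  (Z=1, X=2, W=1, Y=3) weight 1/110
  (Z=2, X=1, W=0, Y=1) weight 1/160
  (Z=3, X=1, W=1, Y=0) weight 1/48
  … 6 more
Group by Z:
  weight(Z=0) = 53/880
  weight(Z=1) = 79/1320
  weight(Z=2) = 53/880
  weight(Z=3) = 79/1320
Total weight = 53/880 + 79/1320 + 53/880 + 79/1320 = 317/1320
P(Z=0 | obs) = 53/880 / 317/1320 = 159/634
P(Z=1 | obs) = 79/1320 / 317/1320 = 79/317
P(Z=2 | obs) = 53/880 / 317/1320 = 159/634
P(Z=3 | obs) = 79/1320 / 317/1320 = 79/317

P(Z = 3 | obs) = 79/317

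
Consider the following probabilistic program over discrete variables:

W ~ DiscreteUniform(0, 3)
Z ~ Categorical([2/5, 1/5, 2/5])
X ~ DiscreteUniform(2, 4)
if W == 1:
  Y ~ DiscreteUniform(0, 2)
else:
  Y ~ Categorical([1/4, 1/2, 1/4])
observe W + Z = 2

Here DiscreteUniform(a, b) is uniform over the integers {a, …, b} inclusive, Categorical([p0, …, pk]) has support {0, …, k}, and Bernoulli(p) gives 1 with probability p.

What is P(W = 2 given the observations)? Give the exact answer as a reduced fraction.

P(W = 2 | obs) = 2/5

Enumerate traces; 27 have nonzero weight after conditioning:
  (W=0, Z=2, X=2, Y=0) weight 1/120
  (W=0, Z=2, X=2, Y=1) weight 1/60
  (W=0, Z=2, X=2, Y=2) weight 1/120
  (W=0, Z=2, X=3, Y=0) weight 1/120
  (W=0, Z=2, X=3, Y=1) weight 1/60
  (W=0, Z=2, X=3, Y=2) weight 1/120
  (W=0, Z=2, X=4, Y=0) weight 1/120
  (W=0, Z=2, X=4, Y=1) weight 1/60
  (W=1, Z=1, X=2, Y=0) weight 1/180
  (W=2, Z=0, X=2, Y=0) weight 1/120
  … 17 more
Group by W:
  weight(W=0) = 1/10
  weight(W=1) = 1/20
  weight(W=2) = 1/10
Total weight = 1/10 + 1/20 + 1/10 = 1/4
P(W=0 | obs) = 1/10 / 1/4 = 2/5
P(W=1 | obs) = 1/20 / 1/4 = 1/5
P(W=2 | obs) = 1/10 / 1/4 = 2/5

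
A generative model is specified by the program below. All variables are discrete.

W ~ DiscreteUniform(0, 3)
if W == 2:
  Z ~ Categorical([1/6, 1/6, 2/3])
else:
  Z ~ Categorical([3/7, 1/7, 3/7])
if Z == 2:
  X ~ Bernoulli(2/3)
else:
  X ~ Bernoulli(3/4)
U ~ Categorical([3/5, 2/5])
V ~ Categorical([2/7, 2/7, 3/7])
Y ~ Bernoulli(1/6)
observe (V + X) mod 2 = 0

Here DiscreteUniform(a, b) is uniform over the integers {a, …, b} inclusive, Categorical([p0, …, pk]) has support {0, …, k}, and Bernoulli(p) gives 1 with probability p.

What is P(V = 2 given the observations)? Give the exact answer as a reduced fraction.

P(V = 2 | obs) = 293/965

Enumerate traces; 144 have nonzero weight after conditioning:
  (W=0, Z=0, X=0, U=0, V=0, Y=0) weight 3/784
  (W=0, Z=0, X=0, U=0, V=0, Y=1) weight 3/3920
  (W=0, Z=0, X=0, U=0, V=2, Y=0) weight 9/1568
  (W=0, Z=0, X=0, U=0, V=2, Y=1) weight 9/7840
  (W=0, Z=0, X=0, U=1, V=0, Y=0) weight 1/392
  (W=0, Z=0, X=0, U=1, V=0, Y=1) weight 1/1960
  (W=0, Z=0, X=0, U=1, V=2, Y=0) weight 3/784
  (W=0, Z=0, X=0, U=1, V=2, Y=1) weight 3/3920
  (W=0, Z=0, X=1, U=0, V=1, Y=0) weight 9/784
  … 135 more
Group by V:
  weight(V=0) = 293/3528
  weight(V=1) = 715/3528
  weight(V=2) = 293/2352
Total weight = 293/3528 + 715/3528 + 293/2352 = 965/2352
P(V=0 | obs) = 293/3528 / 965/2352 = 586/2895
P(V=1 | obs) = 715/3528 / 965/2352 = 286/579
P(V=2 | obs) = 293/2352 / 965/2352 = 293/965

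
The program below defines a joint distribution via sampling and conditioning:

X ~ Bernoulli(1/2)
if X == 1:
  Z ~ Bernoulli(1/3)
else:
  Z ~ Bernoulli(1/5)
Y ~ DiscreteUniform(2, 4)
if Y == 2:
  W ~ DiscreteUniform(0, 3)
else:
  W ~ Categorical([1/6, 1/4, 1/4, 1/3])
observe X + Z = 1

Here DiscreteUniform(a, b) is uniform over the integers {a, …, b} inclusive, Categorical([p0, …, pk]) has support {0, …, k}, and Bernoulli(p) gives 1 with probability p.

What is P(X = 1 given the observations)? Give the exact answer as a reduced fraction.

Enumerate traces; 24 have nonzero weight after conditioning:
  (X=0, Z=1, Y=2, W=0) weight 1/120
  (X=0, Z=1, Y=2, W=1) weight 1/120
  (X=0, Z=1, Y=2, W=2) weight 1/120
  (X=0, Z=1, Y=2, W=3) weight 1/120
  (X=0, Z=1, Y=3, W=0) weight 1/180
  (X=0, Z=1, Y=3, W=1) weight 1/120
  (X=0, Z=1, Y=3, W=2) weight 1/120
  (X=0, Z=1, Y=3, W=3) weight 1/90
  (X=1, Z=0, Y=2, W=0) weight 1/36
  … 15 more
Group by X:
  weight(X=0) = 1/10
  weight(X=1) = 1/3
Total weight = 1/10 + 1/3 = 13/30
P(X=0 | obs) = 1/10 / 13/30 = 3/13
P(X=1 | obs) = 1/3 / 13/30 = 10/13

P(X = 1 | obs) = 10/13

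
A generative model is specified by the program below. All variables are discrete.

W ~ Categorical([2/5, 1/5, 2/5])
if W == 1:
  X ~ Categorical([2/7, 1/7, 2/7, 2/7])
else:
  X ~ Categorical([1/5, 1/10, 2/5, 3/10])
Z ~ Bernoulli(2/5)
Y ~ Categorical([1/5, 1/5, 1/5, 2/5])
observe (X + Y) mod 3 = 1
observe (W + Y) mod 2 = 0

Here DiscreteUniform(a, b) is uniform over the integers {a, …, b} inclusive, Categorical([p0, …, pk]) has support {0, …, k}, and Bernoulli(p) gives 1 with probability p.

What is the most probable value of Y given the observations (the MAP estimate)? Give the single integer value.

Enumerate traces; 14 have nonzero weight after conditioning:
  (W=0, X=1, Z=0, Y=0) weight 3/625
  (W=0, X=1, Z=1, Y=0) weight 2/625
  (W=0, X=2, Z=0, Y=2) weight 12/625
  (W=0, X=2, Z=1, Y=2) weight 8/625
  (W=1, X=0, Z=0, Y=1) weight 6/875
  (W=1, X=0, Z=1, Y=1) weight 4/875
  (W=1, X=1, Z=0, Y=3) weight 6/875
  (W=1, X=1, Z=1, Y=3) weight 4/875
  … 6 more
Group by Y:
  weight(Y=0) = 2/125
  weight(Y=1) = 4/175
  weight(Y=2) = 8/125
  weight(Y=3) = 2/175
Total weight = 2/125 + 4/175 + 8/125 + 2/175 = 4/35
P(Y=0 | obs) = 2/125 / 4/35 = 7/50
P(Y=1 | obs) = 4/175 / 4/35 = 1/5
P(Y=2 | obs) = 8/125 / 4/35 = 14/25
P(Y=3 | obs) = 2/175 / 4/35 = 1/10
argmax = 2

argmax_v P(Y = v | obs) = 2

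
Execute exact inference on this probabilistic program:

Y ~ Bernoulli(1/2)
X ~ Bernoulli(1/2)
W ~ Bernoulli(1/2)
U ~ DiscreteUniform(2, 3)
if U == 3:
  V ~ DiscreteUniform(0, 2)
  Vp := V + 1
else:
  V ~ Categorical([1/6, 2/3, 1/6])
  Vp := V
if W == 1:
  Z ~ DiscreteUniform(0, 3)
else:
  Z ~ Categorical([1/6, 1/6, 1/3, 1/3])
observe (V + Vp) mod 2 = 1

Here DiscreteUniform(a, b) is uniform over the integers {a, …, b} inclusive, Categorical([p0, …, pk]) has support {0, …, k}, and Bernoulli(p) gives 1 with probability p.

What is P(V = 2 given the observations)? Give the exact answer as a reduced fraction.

P(V = 2 | obs) = 1/3

Enumerate traces; 96 have nonzero weight after conditioning:
  (Y=0, X=0, W=0, U=3, V=0, Z=0) weight 1/288
  (Y=0, X=0, W=0, U=3, V=0, Z=1) weight 1/288
  (Y=0, X=0, W=0, U=3, V=0, Z=2) weight 1/144
  (Y=0, X=0, W=0, U=3, V=0, Z=3) weight 1/144
  (Y=0, X=0, W=0, U=3, V=1, Z=0) weight 1/288
  (Y=0, X=0, W=0, U=3, V=1, Z=1) weight 1/288
  (Y=0, X=0, W=0, U=3, V=1, Z=2) weight 1/144
  (Y=0, X=0, W=0, U=3, V=1, Z=3) weight 1/144
  (Y=0, X=0, W=0, U=3, V=2, Z=0) weight 1/288
  … 87 more
Group by V:
  weight(V=0) = 1/6
  weight(V=1) = 1/6
  weight(V=2) = 1/6
Total weight = 1/6 + 1/6 + 1/6 = 1/2
P(V=0 | obs) = 1/6 / 1/2 = 1/3
P(V=1 | obs) = 1/6 / 1/2 = 1/3
P(V=2 | obs) = 1/6 / 1/2 = 1/3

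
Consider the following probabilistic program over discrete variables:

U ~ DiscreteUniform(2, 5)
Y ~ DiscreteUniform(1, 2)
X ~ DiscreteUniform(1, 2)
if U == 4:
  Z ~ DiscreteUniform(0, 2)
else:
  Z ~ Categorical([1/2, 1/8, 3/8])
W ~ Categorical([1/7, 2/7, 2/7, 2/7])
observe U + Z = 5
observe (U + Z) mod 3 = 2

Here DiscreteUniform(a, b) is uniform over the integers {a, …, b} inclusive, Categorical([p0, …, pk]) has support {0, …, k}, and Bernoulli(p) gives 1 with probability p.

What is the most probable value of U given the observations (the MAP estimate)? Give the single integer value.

Enumerate traces; 48 have nonzero weight after conditioning:
  (U=3, Y=1, X=1, Z=2, W=0) weight 3/896
  (U=3, Y=1, X=1, Z=2, W=1) weight 3/448
  (U=3, Y=1, X=1, Z=2, W=2) weight 3/448
  (U=3, Y=1, X=1, Z=2, W=3) weight 3/448
  (U=3, Y=1, X=2, Z=2, W=0) weight 3/896
  (U=3, Y=1, X=2, Z=2, W=1) weight 3/448
  (U=3, Y=1, X=2, Z=2, W=2) weight 3/448
  (U=3, Y=1, X=2, Z=2, W=3) weight 3/448
  (U=4, Y=1, X=1, Z=1, W=0) weight 1/336
  (U=5, Y=1, X=1, Z=0, W=0) weight 1/224
  … 38 more
Group by U:
  weight(U=3) = 3/32
  weight(U=4) = 1/12
  weight(U=5) = 1/8
Total weight = 3/32 + 1/12 + 1/8 = 29/96
P(U=3 | obs) = 3/32 / 29/96 = 9/29
P(U=4 | obs) = 1/12 / 29/96 = 8/29
P(U=5 | obs) = 1/8 / 29/96 = 12/29
argmax = 5

argmax_v P(U = v | obs) = 5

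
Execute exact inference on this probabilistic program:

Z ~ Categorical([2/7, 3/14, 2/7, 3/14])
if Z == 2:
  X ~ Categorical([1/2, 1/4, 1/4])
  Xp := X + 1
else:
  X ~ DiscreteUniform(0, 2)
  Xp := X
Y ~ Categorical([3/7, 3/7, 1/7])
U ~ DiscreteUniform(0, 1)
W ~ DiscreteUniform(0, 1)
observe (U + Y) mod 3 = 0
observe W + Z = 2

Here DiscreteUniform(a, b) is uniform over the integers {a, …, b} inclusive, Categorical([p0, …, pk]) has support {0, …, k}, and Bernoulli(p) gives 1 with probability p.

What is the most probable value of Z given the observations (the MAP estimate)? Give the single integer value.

Enumerate traces; 12 have nonzero weight after conditioning:
  (Z=1, X=0, Y=0, U=0, W=1) weight 3/392
  (Z=1, X=0, Y=2, U=1, W=1) weight 1/392
  (Z=1, X=1, Y=0, U=0, W=1) weight 3/392
  (Z=1, X=1, Y=2, U=1, W=1) weight 1/392
  (Z=1, X=2, Y=0, U=0, W=1) weight 3/392
  (Z=1, X=2, Y=2, U=1, W=1) weight 1/392
  (Z=2, X=0, Y=0, U=0, W=0) weight 3/196
  (Z=2, X=0, Y=2, U=1, W=0) weight 1/196
  … 4 more
Group by Z:
  weight(Z=1) = 3/98
  weight(Z=2) = 2/49
Total weight = 3/98 + 2/49 = 1/14
P(Z=1 | obs) = 3/98 / 1/14 = 3/7
P(Z=2 | obs) = 2/49 / 1/14 = 4/7
argmax = 2

argmax_v P(Z = v | obs) = 2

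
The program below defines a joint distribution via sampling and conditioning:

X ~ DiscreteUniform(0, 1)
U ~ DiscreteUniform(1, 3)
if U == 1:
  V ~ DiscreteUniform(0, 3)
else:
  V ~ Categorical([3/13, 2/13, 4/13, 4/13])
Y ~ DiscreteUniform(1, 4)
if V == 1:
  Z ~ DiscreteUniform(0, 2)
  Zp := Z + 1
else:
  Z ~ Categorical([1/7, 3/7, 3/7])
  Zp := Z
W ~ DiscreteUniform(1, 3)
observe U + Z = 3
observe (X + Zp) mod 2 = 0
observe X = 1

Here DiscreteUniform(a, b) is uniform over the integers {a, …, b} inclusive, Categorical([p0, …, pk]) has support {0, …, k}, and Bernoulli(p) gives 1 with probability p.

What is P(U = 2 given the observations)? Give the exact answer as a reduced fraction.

P(U = 2 | obs) = 132/181

Enumerate traces; 60 have nonzero weight after conditioning:
  (X=1, U=1, V=1, Y=1, Z=2, W=1) weight 1/864
  (X=1, U=1, V=1, Y=1, Z=2, W=2) weight 1/864
  (X=1, U=1, V=1, Y=1, Z=2, W=3) weight 1/864
  (X=1, U=1, V=1, Y=2, Z=2, W=1) weight 1/864
  (X=1, U=1, V=1, Y=2, Z=2, W=2) weight 1/864
  (X=1, U=1, V=1, Y=2, Z=2, W=3) weight 1/864
  (X=1, U=1, V=1, Y=3, Z=2, W=1) weight 1/864
  (X=1, U=1, V=1, Y=3, Z=2, W=2) weight 1/864
  (X=1, U=2, V=0, Y=1, Z=1, W=1) weight 1/728
  (X=1, U=3, V=1, Y=1, Z=0, W=1) weight 1/1404
  … 50 more
Group by U:
  weight(U=1) = 1/72
  weight(U=2) = 11/182
  weight(U=3) = 1/117
Total weight = 1/72 + 11/182 + 1/117 = 181/2184
P(U=1 | obs) = 1/72 / 181/2184 = 91/543
P(U=2 | obs) = 11/182 / 181/2184 = 132/181
P(U=3 | obs) = 1/117 / 181/2184 = 56/543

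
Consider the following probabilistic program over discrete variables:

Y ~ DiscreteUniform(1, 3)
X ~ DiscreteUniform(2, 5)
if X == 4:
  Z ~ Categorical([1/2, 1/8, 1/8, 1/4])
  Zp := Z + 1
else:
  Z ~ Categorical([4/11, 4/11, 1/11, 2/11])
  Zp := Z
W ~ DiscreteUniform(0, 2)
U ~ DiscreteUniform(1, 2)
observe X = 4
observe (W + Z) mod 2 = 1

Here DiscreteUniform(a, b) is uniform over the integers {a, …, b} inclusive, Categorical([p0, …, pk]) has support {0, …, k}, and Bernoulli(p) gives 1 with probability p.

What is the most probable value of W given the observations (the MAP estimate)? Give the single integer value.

Enumerate traces; 36 have nonzero weight after conditioning:
  (Y=1, X=4, Z=0, W=1, U=1) weight 1/144
  (Y=1, X=4, Z=0, W=1, U=2) weight 1/144
  (Y=1, X=4, Z=1, W=0, U=1) weight 1/576
  (Y=1, X=4, Z=1, W=0, U=2) weight 1/576
  (Y=1, X=4, Z=1, W=2, U=1) weight 1/576
  (Y=1, X=4, Z=1, W=2, U=2) weight 1/576
  (Y=1, X=4, Z=2, W=1, U=1) weight 1/576
  (Y=1, X=4, Z=2, W=1, U=2) weight 1/576
  … 28 more
Group by W:
  weight(W=0) = 1/32
  weight(W=1) = 5/96
  weight(W=2) = 1/32
Total weight = 1/32 + 5/96 + 1/32 = 11/96
P(W=0 | obs) = 1/32 / 11/96 = 3/11
P(W=1 | obs) = 5/96 / 11/96 = 5/11
P(W=2 | obs) = 1/32 / 11/96 = 3/11
argmax = 1

argmax_v P(W = v | obs) = 1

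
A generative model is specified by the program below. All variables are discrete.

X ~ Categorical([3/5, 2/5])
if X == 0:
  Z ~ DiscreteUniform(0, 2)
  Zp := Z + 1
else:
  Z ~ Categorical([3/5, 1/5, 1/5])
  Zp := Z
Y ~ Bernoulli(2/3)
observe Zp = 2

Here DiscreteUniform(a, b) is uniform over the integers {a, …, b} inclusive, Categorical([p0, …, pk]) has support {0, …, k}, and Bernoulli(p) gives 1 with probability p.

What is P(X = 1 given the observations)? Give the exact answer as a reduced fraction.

Enumerate traces; 4 have nonzero weight after conditioning:
  (X=0, Z=1, Y=0) weight 1/15
  (X=0, Z=1, Y=1) weight 2/15
  (X=1, Z=2, Y=0) weight 2/75
  (X=1, Z=2, Y=1) weight 4/75
Group by X:
  weight(X=0) = 1/5
  weight(X=1) = 2/25
Total weight = 1/5 + 2/25 = 7/25
P(X=0 | obs) = 1/5 / 7/25 = 5/7
P(X=1 | obs) = 2/25 / 7/25 = 2/7

P(X = 1 | obs) = 2/7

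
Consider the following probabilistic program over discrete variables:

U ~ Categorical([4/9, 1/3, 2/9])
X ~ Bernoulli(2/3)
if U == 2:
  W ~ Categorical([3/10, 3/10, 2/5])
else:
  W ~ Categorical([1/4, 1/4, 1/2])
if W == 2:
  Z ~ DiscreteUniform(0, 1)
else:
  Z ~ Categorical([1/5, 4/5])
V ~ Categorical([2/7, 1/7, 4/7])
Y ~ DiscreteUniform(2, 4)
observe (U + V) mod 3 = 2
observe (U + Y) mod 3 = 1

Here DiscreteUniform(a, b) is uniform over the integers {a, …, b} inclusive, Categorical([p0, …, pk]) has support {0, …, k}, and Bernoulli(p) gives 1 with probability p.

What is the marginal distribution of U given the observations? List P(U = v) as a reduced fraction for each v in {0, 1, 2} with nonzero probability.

Enumerate traces; 36 have nonzero weight after conditioning:
  (U=0, X=0, W=0, Z=0, V=2, Y=4) weight 4/2835
  (U=0, X=0, W=0, Z=1, V=2, Y=4) weight 16/2835
  (U=0, X=0, W=1, Z=0, V=2, Y=4) weight 4/2835
  (U=0, X=0, W=1, Z=1, V=2, Y=4) weight 16/2835
  (U=0, X=0, W=2, Z=0, V=2, Y=4) weight 4/567
  (U=0, X=0, W=2, Z=1, V=2, Y=4) weight 4/567
  (U=0, X=1, W=0, Z=0, V=2, Y=4) weight 8/2835
  (U=0, X=1, W=0, Z=1, V=2, Y=4) weight 32/2835
  (U=1, X=0, W=0, Z=0, V=1, Y=3) weight 1/3780
  (U=2, X=0, W=0, Z=0, V=0, Y=2) weight 2/4725
  … 26 more
Group by U:
  weight(U=0) = 16/189
  weight(U=1) = 1/63
  weight(U=2) = 4/189
Total weight = 16/189 + 1/63 + 4/189 = 23/189
P(U=0 | obs) = 16/189 / 23/189 = 16/23
P(U=1 | obs) = 1/63 / 23/189 = 3/23
P(U=2 | obs) = 4/189 / 23/189 = 4/23

P(U=0) = 16/23, P(U=1) = 3/23, P(U=2) = 4/23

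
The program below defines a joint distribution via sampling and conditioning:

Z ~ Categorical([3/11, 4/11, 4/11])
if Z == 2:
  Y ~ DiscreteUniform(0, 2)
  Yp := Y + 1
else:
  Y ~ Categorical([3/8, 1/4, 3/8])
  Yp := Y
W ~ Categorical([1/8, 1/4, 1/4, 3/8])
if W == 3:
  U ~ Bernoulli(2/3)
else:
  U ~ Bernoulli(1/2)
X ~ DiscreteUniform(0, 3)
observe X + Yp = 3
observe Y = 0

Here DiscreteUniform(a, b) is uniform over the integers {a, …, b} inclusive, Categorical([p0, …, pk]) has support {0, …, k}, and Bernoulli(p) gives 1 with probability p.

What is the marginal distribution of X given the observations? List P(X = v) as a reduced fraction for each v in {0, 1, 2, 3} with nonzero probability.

Enumerate traces; 24 have nonzero weight after conditioning:
  (Z=0, Y=0, W=0, U=0, X=3) weight 9/5632
  (Z=0, Y=0, W=0, U=1, X=3) weight 9/5632
  (Z=0, Y=0, W=1, U=0, X=3) weight 9/2816
  (Z=0, Y=0, W=1, U=1, X=3) weight 9/2816
  (Z=0, Y=0, W=2, U=0, X=3) weight 9/2816
  (Z=0, Y=0, W=2, U=1, X=3) weight 9/2816
  (Z=0, Y=0, W=3, U=0, X=3) weight 9/2816
  (Z=0, Y=0, W=3, U=1, X=3) weight 9/1408
  (Z=2, Y=0, W=0, U=0, X=2) weight 1/528
  … 15 more
Group by X:
  weight(X=2) = 1/33
  weight(X=3) = 21/352
Total weight = 1/33 + 21/352 = 95/1056
P(X=2 | obs) = 1/33 / 95/1056 = 32/95
P(X=3 | obs) = 21/352 / 95/1056 = 63/95

P(X=2) = 32/95, P(X=3) = 63/95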